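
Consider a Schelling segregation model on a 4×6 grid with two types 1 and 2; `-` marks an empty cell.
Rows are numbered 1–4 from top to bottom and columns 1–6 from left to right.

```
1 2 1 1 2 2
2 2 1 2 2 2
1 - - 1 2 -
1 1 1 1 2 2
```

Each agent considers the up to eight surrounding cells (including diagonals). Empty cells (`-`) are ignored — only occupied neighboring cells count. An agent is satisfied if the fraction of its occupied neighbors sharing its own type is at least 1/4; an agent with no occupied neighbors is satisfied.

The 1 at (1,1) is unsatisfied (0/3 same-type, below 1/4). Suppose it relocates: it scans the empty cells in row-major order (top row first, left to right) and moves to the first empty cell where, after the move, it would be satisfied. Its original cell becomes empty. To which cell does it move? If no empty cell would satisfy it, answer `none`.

(3,2)

Vacating (1,1). Empty cells in order:
  (3,2): 5/7 same-type → satisfied — stop here.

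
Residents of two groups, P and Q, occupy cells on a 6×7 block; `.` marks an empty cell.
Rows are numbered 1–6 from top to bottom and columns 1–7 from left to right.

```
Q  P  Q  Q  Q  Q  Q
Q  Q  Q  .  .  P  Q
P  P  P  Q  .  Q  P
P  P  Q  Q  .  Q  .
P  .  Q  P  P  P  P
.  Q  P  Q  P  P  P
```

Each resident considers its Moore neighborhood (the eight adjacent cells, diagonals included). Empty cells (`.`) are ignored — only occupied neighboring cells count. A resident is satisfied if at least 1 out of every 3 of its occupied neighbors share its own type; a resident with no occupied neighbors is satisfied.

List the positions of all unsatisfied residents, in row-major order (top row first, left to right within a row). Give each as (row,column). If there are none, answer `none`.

Row 1: (1,1)Q 2/3 satisfied · (1,2)P 0/5 not · (1,3)Q 3/4 satisfied · (1,4)Q 3/3 satisfied · (1,5)Q 2/3 satisfied · (1,6)Q 3/4 satisfied · (1,7)Q 2/3 satisfied
Row 2: (2,1)Q 2/5 satisfied · (2,2)Q 4/8 satisfied · (2,3)Q 4/7 satisfied · (2,6)P 1/6 not · (2,7)Q 3/5 satisfied
Row 3: (3,1)P 3/5 satisfied · (3,2)P 4/8 satisfied · (3,3)P 2/7 not · (3,4)Q 3/4 satisfied · (3,6)Q 2/4 satisfied · (3,7)P 1/4 not
Row 4: (4,1)P 4/4 satisfied · (4,2)P 5/7 satisfied · (4,3)Q 3/7 satisfied · (4,4)Q 3/6 satisfied · (4,6)Q 1/5 not
Row 5: (5,1)P 2/3 satisfied · (5,3)Q 4/7 satisfied · (5,4)P 3/7 satisfied · (5,5)P 4/7 satisfied · (5,6)P 5/6 satisfied · (5,7)P 3/4 satisfied
Row 6: (6,2)Q 1/3 satisfied · (6,3)P 1/4 not · (6,4)Q 1/5 not · (6,5)P 4/5 satisfied · (6,6)P 5/5 satisfied · (6,7)P 3/3 satisfied

(1,2), (2,6), (3,3), (3,7), (4,6), (6,3), (6,4)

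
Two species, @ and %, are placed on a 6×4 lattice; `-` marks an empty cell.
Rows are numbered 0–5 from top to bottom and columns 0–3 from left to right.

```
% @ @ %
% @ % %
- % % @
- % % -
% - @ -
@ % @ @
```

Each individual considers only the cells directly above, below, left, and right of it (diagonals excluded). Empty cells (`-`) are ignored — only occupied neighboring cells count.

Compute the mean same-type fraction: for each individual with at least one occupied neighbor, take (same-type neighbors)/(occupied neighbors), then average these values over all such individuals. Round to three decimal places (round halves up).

0.482

Row 0: (0,0)% 1/2 · (0,1)@ 2/3 · (0,2)@ 1/3 · (0,3)% 1/2
Row 1: (1,0)% 1/2 · (1,1)@ 1/4 · (1,2)% 2/4 · (1,3)% 2/3
Row 2: (2,1)% 2/3 · (2,2)% 3/4 · (2,3)@ 0/2
Row 3: (3,1)% 2/2 · (3,2)% 2/3
Row 4: (4,0)% 0/1 · (4,2)@ 1/2
Row 5: (5,0)@ 0/2 · (5,1)% 0/2 · (5,2)@ 2/3 · (5,3)@ 1/1
Sum over 19 individuals: 1/2 + 2/3 + 1/3 + 1/2 + 1/2 + 1/4 + 2/4 + 2/3 + 2/3 + 3/4 + 0/2 + 2/2 + 2/3 + 0/1 + 1/2 + 0/2 + 0/2 + 2/3 + 1/1 = 55/6; mean = 55/6 ÷ 19 = 55/114 = 0.482456… → 0.482.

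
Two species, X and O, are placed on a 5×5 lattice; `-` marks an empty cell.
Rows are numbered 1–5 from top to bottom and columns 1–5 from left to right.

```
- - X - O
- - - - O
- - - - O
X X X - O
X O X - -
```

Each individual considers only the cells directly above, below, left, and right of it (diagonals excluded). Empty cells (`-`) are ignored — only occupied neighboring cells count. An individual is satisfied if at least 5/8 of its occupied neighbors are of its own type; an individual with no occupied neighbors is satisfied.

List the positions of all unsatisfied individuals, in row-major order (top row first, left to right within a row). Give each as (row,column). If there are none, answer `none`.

Row 1: (1,3)X 0/0 ✓ · (1,5)O 1/1 ✓
Row 2: (2,5)O 2/2 ✓
Row 3: (3,5)O 2/2 ✓
Row 4: (4,1)X 2/2 ✓ · (4,2)X 2/3 ✓ · (4,3)X 2/2 ✓ · (4,5)O 1/1 ✓
Row 5: (5,1)X 1/2 ✗ · (5,2)O 0/3 ✗ · (5,3)X 1/2 ✗

(5,1), (5,2), (5,3)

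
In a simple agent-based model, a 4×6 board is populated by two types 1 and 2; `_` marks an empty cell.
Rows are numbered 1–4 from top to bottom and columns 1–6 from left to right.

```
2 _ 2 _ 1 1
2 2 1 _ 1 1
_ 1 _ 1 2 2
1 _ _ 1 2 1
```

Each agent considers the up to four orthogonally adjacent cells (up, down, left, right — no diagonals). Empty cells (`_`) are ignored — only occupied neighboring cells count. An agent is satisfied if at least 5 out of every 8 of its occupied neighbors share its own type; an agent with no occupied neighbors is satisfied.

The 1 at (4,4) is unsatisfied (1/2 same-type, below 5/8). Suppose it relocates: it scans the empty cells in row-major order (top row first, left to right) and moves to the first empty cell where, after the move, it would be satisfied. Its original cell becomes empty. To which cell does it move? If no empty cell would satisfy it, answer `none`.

Vacating (4,4). Empty cells in order:
  (1,2): 0/3 same-type → still unsatisfied.
  (1,4): 1/2 same-type → still unsatisfied.
  (2,4): 3/3 same-type → satisfied — stop here.

(2,4)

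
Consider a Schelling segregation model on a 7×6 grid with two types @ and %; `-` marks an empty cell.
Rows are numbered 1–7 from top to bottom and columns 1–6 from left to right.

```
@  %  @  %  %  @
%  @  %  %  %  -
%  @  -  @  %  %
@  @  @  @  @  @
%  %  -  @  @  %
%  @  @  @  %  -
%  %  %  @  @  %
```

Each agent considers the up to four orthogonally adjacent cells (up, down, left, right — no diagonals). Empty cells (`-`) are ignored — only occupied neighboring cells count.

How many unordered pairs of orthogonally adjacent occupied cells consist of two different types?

Scan each occupied cell's neighbors to the right and below so each pair is counted once.
Row 1: @(1,1)–%(1,2)≠ @(1,1)–%(2,1)≠ %(1,2)–@(1,3)≠ %(1,2)–@(2,2)≠ @(1,3)–%(1,4)≠ @(1,3)–%(2,3)≠ %(1,4)–%(1,5)= %(1,4)–%(2,4)= %(1,5)–@(1,6)≠ %(1,5)–%(2,5)=  → 7/10 unlike.
Row 2: %(2,1)–@(2,2)≠ %(2,1)–%(3,1)= @(2,2)–%(2,3)≠ @(2,2)–@(3,2)= %(2,3)–%(2,4)= %(2,4)–%(2,5)= %(2,4)–@(3,4)≠ %(2,5)–%(3,5)=  → 3/8 unlike.
Row 3: %(3,1)–@(3,2)≠ %(3,1)–@(4,1)≠ @(3,2)–@(4,2)= @(3,4)–%(3,5)≠ @(3,4)–@(4,4)= %(3,5)–%(3,6)= %(3,5)–@(4,5)≠ %(3,6)–@(4,6)≠  → 5/8 unlike.
Row 4: @(4,1)–@(4,2)= @(4,1)–%(5,1)≠ @(4,2)–@(4,3)= @(4,2)–%(5,2)≠ @(4,3)–@(4,4)= @(4,4)–@(4,5)= @(4,4)–@(5,4)= @(4,5)–@(4,6)= @(4,5)–@(5,5)= @(4,6)–%(5,6)≠  → 3/10 unlike.
Row 5: %(5,1)–%(5,2)= %(5,1)–%(6,1)= %(5,2)–@(6,2)≠ @(5,4)–@(5,5)= @(5,4)–@(6,4)= @(5,5)–%(5,6)≠ @(5,5)–%(6,5)≠  → 3/7 unlike.
Row 6: %(6,1)–@(6,2)≠ %(6,1)–%(7,1)= @(6,2)–@(6,3)= @(6,2)–%(7,2)≠ @(6,3)–@(6,4)= @(6,3)–%(7,3)≠ @(6,4)–%(6,5)≠ @(6,4)–@(7,4)= %(6,5)–@(7,5)≠  → 5/9 unlike.
Row 7: %(7,1)–%(7,2)= %(7,2)–%(7,3)= %(7,3)–@(7,4)≠ @(7,4)–@(7,5)= @(7,5)–%(7,6)≠  → 2/5 unlike.
Total adjacent occupied pairs: 57; unlike-type pairs: 28.

28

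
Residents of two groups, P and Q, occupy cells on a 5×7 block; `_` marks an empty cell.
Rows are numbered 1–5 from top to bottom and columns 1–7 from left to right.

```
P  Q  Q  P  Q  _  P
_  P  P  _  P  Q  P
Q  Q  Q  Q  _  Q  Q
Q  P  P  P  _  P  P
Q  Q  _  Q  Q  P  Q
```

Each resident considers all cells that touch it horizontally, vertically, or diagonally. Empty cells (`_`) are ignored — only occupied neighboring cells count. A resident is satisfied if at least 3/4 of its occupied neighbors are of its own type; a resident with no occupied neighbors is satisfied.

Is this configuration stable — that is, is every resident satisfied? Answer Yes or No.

Row 1: (1,1)P 1/2 unhappy · (1,2)Q 1/4 unhappy · (1,3)Q 1/4 unhappy · (1,4)P 2/4 unhappy · (1,5)Q 1/3 unhappy · (1,7)P 1/2 unhappy
Row 2: (2,2)P 2/7 unhappy · (2,3)P 2/7 unhappy · (2,5)P 1/5 unhappy · (2,6)Q 3/6 unhappy · (2,7)P 1/4 unhappy
Row 3: (3,1)Q 2/4 unhappy · (3,2)Q 3/7 unhappy · (3,3)Q 2/7 unhappy · (3,4)Q 1/5 unhappy · (3,6)Q 2/6 unhappy · (3,7)Q 2/5 unhappy
Row 4: (4,1)Q 4/5 ok · (4,2)P 1/7 unhappy · (4,3)P 2/7 unhappy · (4,4)P 1/5 unhappy · (4,6)P 2/6 unhappy · (4,7)P 2/5 unhappy
Row 5: (5,1)Q 2/3 unhappy · (5,2)Q 2/4 unhappy · (5,4)Q 1/3 unhappy · (5,5)Q 1/4 unhappy · (5,6)P 2/4 unhappy · (5,7)Q 0/3 unhappy
For instance (1,1) has only 1/2 same-type neighbors, below 3/4.

No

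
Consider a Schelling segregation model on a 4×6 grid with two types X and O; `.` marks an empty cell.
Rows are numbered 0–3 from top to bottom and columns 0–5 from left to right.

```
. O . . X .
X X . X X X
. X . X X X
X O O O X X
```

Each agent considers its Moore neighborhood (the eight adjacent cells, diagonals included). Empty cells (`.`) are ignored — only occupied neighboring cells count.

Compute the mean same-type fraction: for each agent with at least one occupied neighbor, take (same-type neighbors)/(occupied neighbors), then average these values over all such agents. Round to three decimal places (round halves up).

0.698

(0,1)O 0/2
(0,4)X 3/3
(1,0)X 2/3
(1,1)X 2/3
(1,3)X 4/4
(1,4)X 6/6
(1,5)X 4/4
(2,1)X 3/5
(2,3)X 4/6
(2,4)X 7/8
(2,5)X 5/5
(3,0)X 1/2
(3,1)O 1/3
(3,2)O 2/4
(3,3)O 1/4
(3,4)X 4/5
(3,5)X 3/3
Sum over 17 agents: 0/2 + 3/3 + 2/3 + 2/3 + 4/4 + 6/6 + 4/4 + 3/5 + 4/6 + 7/8 + 5/5 + 1/2 + 1/3 + 2/4 + 1/4 + 4/5 + 3/3 = 1423/120; mean = 1423/120 ÷ 17 = 1423/2040 = 0.697549… → 0.698.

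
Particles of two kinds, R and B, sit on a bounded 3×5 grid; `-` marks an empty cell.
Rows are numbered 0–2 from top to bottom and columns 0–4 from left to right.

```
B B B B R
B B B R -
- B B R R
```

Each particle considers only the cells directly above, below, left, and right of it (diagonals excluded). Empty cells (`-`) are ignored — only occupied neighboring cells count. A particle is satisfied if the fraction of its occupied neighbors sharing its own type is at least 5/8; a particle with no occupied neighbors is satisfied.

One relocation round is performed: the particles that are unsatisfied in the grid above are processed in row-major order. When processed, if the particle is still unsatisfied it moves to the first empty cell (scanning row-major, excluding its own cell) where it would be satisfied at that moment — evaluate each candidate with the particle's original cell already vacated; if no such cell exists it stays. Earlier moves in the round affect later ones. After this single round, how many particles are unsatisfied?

Initially unsatisfied (in order): (0,3), (0,4), (1,3).
  (0,3) → (2,0).
  (0,4): now satisfied by earlier moves; stays.
  (1,3) → (1,4).
Resulting grid:
B B B - R
B B B - R
B B B R R
Unsatisfied now: (2,3).

1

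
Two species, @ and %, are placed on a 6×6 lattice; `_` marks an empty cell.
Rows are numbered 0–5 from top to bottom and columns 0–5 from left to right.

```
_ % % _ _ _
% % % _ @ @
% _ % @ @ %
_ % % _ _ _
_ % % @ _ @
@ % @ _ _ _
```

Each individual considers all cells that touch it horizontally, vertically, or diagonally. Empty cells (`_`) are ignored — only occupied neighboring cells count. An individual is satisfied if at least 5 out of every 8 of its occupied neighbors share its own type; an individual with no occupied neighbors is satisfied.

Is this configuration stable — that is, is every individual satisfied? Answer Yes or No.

No

(0,1)% 4/4 ok
(0,2)% 3/3 ok
(1,0)% 3/3 ok
(1,1)% 6/6 ok
(1,2)% 4/5 ok
(1,4)@ 3/4 ok
(1,5)@ 2/3 ok
(2,0)% 3/3 ok
(2,2)% 4/5 ok
(2,3)@ 2/5 unhappy
(2,4)@ 3/4 ok
(2,5)% 0/3 unhappy
(3,1)% 5/5 ok
(3,2)% 4/6 ok
(4,1)% 4/6 ok
(4,2)% 4/6 ok
(4,3)@ 1/3 unhappy
(4,5)@ 0/0 ok
(5,0)@ 0/2 unhappy
(5,1)% 2/4 unhappy
(5,2)@ 1/4 unhappy
For instance (2,3) has only 2/5 same-type neighbors, below 5/8.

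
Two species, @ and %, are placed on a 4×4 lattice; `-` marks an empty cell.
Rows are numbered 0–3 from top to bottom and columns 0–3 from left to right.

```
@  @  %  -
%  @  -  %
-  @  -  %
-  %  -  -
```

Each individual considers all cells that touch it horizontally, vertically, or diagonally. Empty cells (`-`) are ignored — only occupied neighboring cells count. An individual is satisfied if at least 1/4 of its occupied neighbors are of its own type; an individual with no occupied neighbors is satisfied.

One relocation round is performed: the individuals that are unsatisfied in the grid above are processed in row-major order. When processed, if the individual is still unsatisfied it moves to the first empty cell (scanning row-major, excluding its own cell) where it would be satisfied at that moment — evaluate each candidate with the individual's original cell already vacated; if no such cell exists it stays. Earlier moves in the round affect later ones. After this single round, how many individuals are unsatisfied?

0

Initially unsatisfied (in order): (1,0), (3,1).
  (1,0) → (0,3).
  (3,1) → (1,2).
Resulting grid:
@ @ % %
- @ % %
- @ - %
- - - -
All satisfied now.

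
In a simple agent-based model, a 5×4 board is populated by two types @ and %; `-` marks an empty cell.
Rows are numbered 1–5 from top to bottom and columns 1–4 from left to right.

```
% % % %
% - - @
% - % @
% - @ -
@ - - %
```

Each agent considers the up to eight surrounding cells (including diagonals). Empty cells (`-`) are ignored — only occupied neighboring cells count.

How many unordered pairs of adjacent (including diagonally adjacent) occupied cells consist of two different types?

7

Scan each occupied cell's neighbors to the right and below (and the two forward diagonals) so each pair is counted once.
Row 1: %(1,1)–%(1,2)= %(1,1)–%(2,1)= %(1,2)–%(1,3)= %(1,2)–%(2,1)= %(1,3)–%(1,4)= %(1,3)–@(2,4)≠ %(1,4)–@(2,4)≠  → 2/7 unlike.
Row 2: %(2,1)–%(3,1)= @(2,4)–@(3,4)= @(2,4)–%(3,3)≠  → 1/3 unlike.
Row 3: %(3,1)–%(4,1)= %(3,3)–@(3,4)≠ %(3,3)–@(4,3)≠ @(3,4)–@(4,3)=  → 2/4 unlike.
Row 4: %(4,1)–@(5,1)≠ @(4,3)–%(5,4)≠  → 2/2 unlike.
Total adjacent occupied pairs: 16; unlike-type pairs: 7.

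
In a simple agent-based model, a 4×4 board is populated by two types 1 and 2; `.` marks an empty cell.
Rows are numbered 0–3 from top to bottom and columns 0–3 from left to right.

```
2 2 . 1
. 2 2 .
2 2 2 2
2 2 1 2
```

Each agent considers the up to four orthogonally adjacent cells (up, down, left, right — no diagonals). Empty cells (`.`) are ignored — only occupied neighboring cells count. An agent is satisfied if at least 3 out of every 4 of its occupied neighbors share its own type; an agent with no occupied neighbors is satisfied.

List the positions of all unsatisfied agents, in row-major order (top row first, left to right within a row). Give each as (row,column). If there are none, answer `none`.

(3,1), (3,2), (3,3)

(0,0)2 1/1 satisfied
(0,1)2 2/2 satisfied
(0,3)1 0/0 satisfied
(1,1)2 3/3 satisfied
(1,2)2 2/2 satisfied
(2,0)2 2/2 satisfied
(2,1)2 4/4 satisfied
(2,2)2 3/4 satisfied
(2,3)2 2/2 satisfied
(3,0)2 2/2 satisfied
(3,1)2 2/3 not
(3,2)1 0/3 not
(3,3)2 1/2 not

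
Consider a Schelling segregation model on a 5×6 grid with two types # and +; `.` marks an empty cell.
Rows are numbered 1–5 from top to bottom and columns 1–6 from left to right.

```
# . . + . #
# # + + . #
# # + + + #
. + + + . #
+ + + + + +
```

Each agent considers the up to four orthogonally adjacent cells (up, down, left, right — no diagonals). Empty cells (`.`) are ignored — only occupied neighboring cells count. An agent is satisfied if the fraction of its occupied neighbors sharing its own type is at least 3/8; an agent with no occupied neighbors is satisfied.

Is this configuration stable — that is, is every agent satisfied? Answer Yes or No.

Yes

(1,1)# 1/1 satisfied
(1,4)+ 1/1 satisfied
(1,6)# 1/1 satisfied
(2,1)# 3/3 satisfied
(2,2)# 2/3 satisfied
(2,3)+ 2/3 satisfied
(2,4)+ 3/3 satisfied
(2,6)# 2/2 satisfied
(3,1)# 2/2 satisfied
(3,2)# 2/4 satisfied
(3,3)+ 3/4 satisfied
(3,4)+ 4/4 satisfied
(3,5)+ 1/2 satisfied
(3,6)# 2/3 satisfied
(4,2)+ 2/3 satisfied
(4,3)+ 4/4 satisfied
(4,4)+ 3/3 satisfied
(4,6)# 1/2 satisfied
(5,1)+ 1/1 satisfied
(5,2)+ 3/3 satisfied
(5,3)+ 3/3 satisfied
(5,4)+ 3/3 satisfied
(5,5)+ 2/2 satisfied
(5,6)+ 1/2 satisfied
All meet the threshold, so the configuration is stable.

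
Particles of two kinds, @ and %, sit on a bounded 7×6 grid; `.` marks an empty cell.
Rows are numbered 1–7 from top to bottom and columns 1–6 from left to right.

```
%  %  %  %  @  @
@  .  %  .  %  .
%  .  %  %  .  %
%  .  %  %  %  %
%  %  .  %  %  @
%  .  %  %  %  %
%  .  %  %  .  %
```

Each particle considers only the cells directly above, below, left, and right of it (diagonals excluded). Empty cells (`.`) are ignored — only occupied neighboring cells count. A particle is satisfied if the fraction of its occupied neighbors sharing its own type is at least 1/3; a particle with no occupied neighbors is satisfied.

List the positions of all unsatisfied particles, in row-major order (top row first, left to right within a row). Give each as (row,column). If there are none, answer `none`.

(2,1), (2,5), (5,6)

Row 1: (1,1)% 1/2 satisfied · (1,2)% 2/2 satisfied · (1,3)% 3/3 satisfied · (1,4)% 1/2 satisfied · (1,5)@ 1/3 satisfied · (1,6)@ 1/1 satisfied
Row 2: (2,1)@ 0/2 not · (2,3)% 2/2 satisfied · (2,5)% 0/1 not
Row 3: (3,1)% 1/2 satisfied · (3,3)% 3/3 satisfied · (3,4)% 2/2 satisfied · (3,6)% 1/1 satisfied
Row 4: (4,1)% 2/2 satisfied · (4,3)% 2/2 satisfied · (4,4)% 4/4 satisfied · (4,5)% 3/3 satisfied · (4,6)% 2/3 satisfied
Row 5: (5,1)% 3/3 satisfied · (5,2)% 1/1 satisfied · (5,4)% 3/3 satisfied · (5,5)% 3/4 satisfied · (5,6)@ 0/3 not
Row 6: (6,1)% 2/2 satisfied · (6,3)% 2/2 satisfied · (6,4)% 4/4 satisfied · (6,5)% 3/3 satisfied · (6,6)% 2/3 satisfied
Row 7: (7,1)% 1/1 satisfied · (7,3)% 2/2 satisfied · (7,4)% 2/2 satisfied · (7,6)% 1/1 satisfied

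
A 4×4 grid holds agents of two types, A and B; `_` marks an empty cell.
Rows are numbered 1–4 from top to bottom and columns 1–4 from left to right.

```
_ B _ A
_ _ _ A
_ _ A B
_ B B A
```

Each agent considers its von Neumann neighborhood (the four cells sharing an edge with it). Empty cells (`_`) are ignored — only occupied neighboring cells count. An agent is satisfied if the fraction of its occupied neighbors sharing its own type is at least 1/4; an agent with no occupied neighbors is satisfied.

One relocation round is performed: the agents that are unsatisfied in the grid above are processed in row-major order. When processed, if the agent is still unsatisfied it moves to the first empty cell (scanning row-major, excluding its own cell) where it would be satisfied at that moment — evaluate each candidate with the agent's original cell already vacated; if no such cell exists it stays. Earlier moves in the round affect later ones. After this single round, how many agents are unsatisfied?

0

Initially unsatisfied (in order): (3,3), (3,4), (4,4).
  (3,3) → (1,3).
  (3,4) → (1,1).
  (4,4) → (2,3).
Resulting grid:
B B A A
_ _ A A
_ _ _ _
_ B B _
All satisfied now.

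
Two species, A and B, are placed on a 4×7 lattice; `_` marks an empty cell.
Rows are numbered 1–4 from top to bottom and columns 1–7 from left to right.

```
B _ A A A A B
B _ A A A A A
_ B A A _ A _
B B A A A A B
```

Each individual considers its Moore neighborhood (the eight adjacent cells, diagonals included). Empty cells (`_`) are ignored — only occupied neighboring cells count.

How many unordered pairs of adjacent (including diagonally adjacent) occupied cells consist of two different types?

Scan each occupied cell's neighbors to the right and below (and the two forward diagonals) so each pair is counted once.
Row 1: B(1,1)–B(2,1)= A(1,3)–A(1,4)= A(1,3)–A(2,3)= A(1,3)–A(2,4)= A(1,4)–A(1,5)= A(1,4)–A(2,4)= A(1,4)–A(2,5)= A(1,4)–A(2,3)= A(1,5)–A(1,6)= A(1,5)–A(2,5)= A(1,5)–A(2,6)= A(1,5)–A(2,4)= A(1,6)–B(1,7)≠ A(1,6)–A(2,6)= A(1,6)–A(2,7)= A(1,6)–A(2,5)= B(1,7)–A(2,7)≠ B(1,7)–A(2,6)≠  → 3/18 unlike.
Row 2: B(2,1)–B(3,2)= A(2,3)–A(2,4)= A(2,3)–A(3,3)= A(2,3)–A(3,4)= A(2,3)–B(3,2)≠ A(2,4)–A(2,5)= A(2,4)–A(3,4)= A(2,4)–A(3,3)= A(2,5)–A(2,6)= A(2,5)–A(3,6)= A(2,5)–A(3,4)= A(2,6)–A(2,7)= A(2,6)–A(3,6)= A(2,7)–A(3,6)=  → 1/14 unlike.
Row 3: B(3,2)–A(3,3)≠ B(3,2)–B(4,2)= B(3,2)–A(4,3)≠ B(3,2)–B(4,1)= A(3,3)–A(3,4)= A(3,3)–A(4,3)= A(3,3)–A(4,4)= A(3,3)–B(4,2)≠ A(3,4)–A(4,4)= A(3,4)–A(4,5)= A(3,4)–A(4,3)= A(3,6)–A(4,6)= A(3,6)–B(4,7)≠ A(3,6)–A(4,5)=  → 4/14 unlike.
Row 4: B(4,1)–B(4,2)= B(4,2)–A(4,3)≠ A(4,3)–A(4,4)= A(4,4)–A(4,5)= A(4,5)–A(4,6)= A(4,6)–B(4,7)≠  → 2/6 unlike.
Total adjacent occupied pairs: 52; unlike-type pairs: 10.

10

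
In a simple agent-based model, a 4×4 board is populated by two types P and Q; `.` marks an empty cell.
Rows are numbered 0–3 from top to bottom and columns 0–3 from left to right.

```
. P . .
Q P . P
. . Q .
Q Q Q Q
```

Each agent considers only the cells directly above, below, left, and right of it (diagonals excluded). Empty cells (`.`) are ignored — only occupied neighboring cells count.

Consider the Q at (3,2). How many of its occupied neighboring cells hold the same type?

3

Occupied neighbors of (3,2): (2,2)=Q, (3,1)=Q, (3,3)=Q.
Same type (Q): 3 of 3.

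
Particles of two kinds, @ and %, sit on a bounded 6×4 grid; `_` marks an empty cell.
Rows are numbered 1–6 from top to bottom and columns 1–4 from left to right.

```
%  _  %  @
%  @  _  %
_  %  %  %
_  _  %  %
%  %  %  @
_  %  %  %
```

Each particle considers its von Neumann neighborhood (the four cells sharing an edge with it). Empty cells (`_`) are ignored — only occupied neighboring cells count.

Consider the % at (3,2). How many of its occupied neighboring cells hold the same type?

1

Occupied neighbors of (3,2): (2,2)=@, (3,3)=%.
Same type (%): 1 of 2.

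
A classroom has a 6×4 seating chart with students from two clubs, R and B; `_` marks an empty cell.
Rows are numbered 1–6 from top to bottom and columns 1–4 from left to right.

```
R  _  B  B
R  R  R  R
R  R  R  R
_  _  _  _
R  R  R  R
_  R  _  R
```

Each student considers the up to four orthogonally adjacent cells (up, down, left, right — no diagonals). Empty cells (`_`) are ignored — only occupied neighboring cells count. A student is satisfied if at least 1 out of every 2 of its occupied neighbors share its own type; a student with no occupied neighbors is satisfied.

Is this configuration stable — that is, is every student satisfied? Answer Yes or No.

Yes

(1,1)R 1/1 satisfied
(1,3)B 1/2 satisfied
(1,4)B 1/2 satisfied
(2,1)R 3/3 satisfied
(2,2)R 3/3 satisfied
(2,3)R 3/4 satisfied
(2,4)R 2/3 satisfied
(3,1)R 2/2 satisfied
(3,2)R 3/3 satisfied
(3,3)R 3/3 satisfied
(3,4)R 2/2 satisfied
(5,1)R 1/1 satisfied
(5,2)R 3/3 satisfied
(5,3)R 2/2 satisfied
(5,4)R 2/2 satisfied
(6,2)R 1/1 satisfied
(6,4)R 1/1 satisfied
All meet the threshold, so the configuration is stable.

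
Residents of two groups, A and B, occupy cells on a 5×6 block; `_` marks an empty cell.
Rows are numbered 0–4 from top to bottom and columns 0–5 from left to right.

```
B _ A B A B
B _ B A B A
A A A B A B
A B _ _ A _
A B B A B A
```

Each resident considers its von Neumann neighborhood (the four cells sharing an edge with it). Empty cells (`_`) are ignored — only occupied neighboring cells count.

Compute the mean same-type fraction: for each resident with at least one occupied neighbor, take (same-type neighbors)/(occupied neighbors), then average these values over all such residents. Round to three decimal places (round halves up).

0.263

Row 0: (0,0)B 1/1 · (0,2)A 0/2 · (0,3)B 0/3 · (0,4)A 0/3 · (0,5)B 0/2
Row 1: (1,0)B 1/2 · (1,2)B 0/3 · (1,3)A 0/4 · (1,4)B 0/4 · (1,5)A 0/3
Row 2: (2,0)A 2/3 · (2,1)A 2/3 · (2,2)A 1/3 · (2,3)B 0/3 · (2,4)A 1/4 · (2,5)B 0/2
Row 3: (3,0)A 2/3 · (3,1)B 1/3 · (3,4)A 1/2
Row 4: (4,0)A 1/2 · (4,1)B 2/3 · (4,2)B 1/2 · (4,3)A 0/2 · (4,4)B 0/3 · (4,5)A 0/1
Sum over 25 residents: 1/1 + 0/2 + 0/3 + 0/3 + 0/2 + 1/2 + 0/3 + 0/4 + 0/4 + 0/3 + 2/3 + 2/3 + 1/3 + 0/3 + 1/4 + 0/2 + 2/3 + 1/3 + 1/2 + 1/2 + 2/3 + 1/2 + 0/2 + 0/3 + 0/1 = 79/12; mean = 79/12 ÷ 25 = 79/300 = 0.263333… → 0.263.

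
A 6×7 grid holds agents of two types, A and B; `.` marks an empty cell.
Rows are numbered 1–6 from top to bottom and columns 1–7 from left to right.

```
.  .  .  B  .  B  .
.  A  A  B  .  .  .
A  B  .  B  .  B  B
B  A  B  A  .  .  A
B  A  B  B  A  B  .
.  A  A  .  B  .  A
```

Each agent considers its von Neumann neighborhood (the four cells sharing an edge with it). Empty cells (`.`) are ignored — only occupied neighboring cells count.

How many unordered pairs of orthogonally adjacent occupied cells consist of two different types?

17

Scan each occupied cell's neighbors to the right and below so each pair is counted once.
From row 1: 0 unlike of 1 pairs (running 0/1).
From row 2: 2 unlike of 4 pairs (running 2/5).
From row 3: 5 unlike of 6 pairs (running 7/11).
From row 4: 4 unlike of 7 pairs (running 11/18).
From row 5: 6 unlike of 8 pairs (running 17/26).
From row 6: 0 unlike of 1 pairs (running 17/27).
Total adjacent occupied pairs: 27; unlike-type pairs: 17.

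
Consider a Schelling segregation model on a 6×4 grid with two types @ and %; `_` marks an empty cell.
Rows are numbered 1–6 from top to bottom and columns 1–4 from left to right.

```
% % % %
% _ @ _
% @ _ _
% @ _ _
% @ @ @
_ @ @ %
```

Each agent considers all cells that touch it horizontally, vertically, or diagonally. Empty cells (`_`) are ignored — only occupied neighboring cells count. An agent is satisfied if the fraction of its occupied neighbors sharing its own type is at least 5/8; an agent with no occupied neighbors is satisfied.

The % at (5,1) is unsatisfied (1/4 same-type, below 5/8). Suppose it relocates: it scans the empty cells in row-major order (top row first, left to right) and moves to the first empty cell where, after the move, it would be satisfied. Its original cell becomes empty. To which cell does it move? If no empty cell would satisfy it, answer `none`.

(2,2)

Vacating (5,1). Empty cells in order:
  (2,2): 5/7 same-type → satisfied — stop here.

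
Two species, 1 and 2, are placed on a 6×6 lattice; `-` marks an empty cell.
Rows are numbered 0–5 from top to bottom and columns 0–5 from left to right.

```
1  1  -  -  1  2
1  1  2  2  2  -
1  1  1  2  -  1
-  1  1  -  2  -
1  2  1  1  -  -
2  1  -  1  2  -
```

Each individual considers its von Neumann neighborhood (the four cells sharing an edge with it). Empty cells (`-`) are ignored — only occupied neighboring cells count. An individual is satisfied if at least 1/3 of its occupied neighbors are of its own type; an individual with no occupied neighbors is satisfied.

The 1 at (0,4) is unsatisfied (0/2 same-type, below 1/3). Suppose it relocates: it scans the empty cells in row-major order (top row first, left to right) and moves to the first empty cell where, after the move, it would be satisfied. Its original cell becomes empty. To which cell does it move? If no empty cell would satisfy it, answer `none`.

(0,2)

Vacating (0,4). Empty cells in order:
  (0,2): 1/2 same-type → satisfied — stop here.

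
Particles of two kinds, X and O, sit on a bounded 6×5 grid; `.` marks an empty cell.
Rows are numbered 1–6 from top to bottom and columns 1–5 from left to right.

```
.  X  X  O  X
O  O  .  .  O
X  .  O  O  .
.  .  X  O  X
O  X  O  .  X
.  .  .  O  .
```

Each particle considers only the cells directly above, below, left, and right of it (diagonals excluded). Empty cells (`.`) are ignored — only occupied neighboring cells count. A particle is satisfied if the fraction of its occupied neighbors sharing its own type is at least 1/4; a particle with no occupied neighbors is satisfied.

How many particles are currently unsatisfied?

(1,2)X 1/2 satisfied
(1,3)X 1/2 satisfied
(1,4)O 0/2 not
(1,5)X 0/2 not
(2,1)O 1/2 satisfied
(2,2)O 1/2 satisfied
(2,5)O 0/1 not
(3,1)X 0/1 not
(3,3)O 1/2 satisfied
(3,4)O 2/2 satisfied
(4,3)X 0/3 not
(4,4)O 1/3 satisfied
(4,5)X 1/2 satisfied
(5,1)O 0/1 not
(5,2)X 0/2 not
(5,3)O 0/2 not
(5,5)X 1/1 satisfied
(6,4)O 0/0 satisfied
Unsatisfied: (1,4), (1,5), (2,5), (3,1), (4,3), (5,1), (5,2), (5,3) — 8 in total.

8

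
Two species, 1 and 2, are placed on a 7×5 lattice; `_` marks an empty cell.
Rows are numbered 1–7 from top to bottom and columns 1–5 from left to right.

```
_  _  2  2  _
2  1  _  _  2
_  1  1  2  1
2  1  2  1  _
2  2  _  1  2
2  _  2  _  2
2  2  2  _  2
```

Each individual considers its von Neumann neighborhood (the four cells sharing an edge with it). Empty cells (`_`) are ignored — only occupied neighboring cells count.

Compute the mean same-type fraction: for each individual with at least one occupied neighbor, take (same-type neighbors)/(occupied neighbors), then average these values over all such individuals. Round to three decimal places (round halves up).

0.601

(1,3)2 1/1
(1,4)2 1/1
(2,1)2 0/1
(2,2)1 1/2
(2,5)2 0/1
(3,2)1 3/3
(3,3)1 1/3
(3,4)2 0/3
(3,5)1 0/2
(4,1)2 1/2
(4,2)1 1/4
(4,3)2 0/3
(4,4)1 1/3
(5,1)2 3/3
(5,2)2 1/2
(5,4)1 1/2
(5,5)2 1/2
(6,1)2 2/2
(6,3)2 1/1
(6,5)2 2/2
(7,1)2 2/2
(7,2)2 2/2
(7,3)2 2/2
(7,5)2 1/1
Sum over 24 individuals: 1/1 + 1/1 + 0/1 + 1/2 + 0/1 + 3/3 + 1/3 + 0/3 + 0/2 + 1/2 + 1/4 + 0/3 + 1/3 + 3/3 + 1/2 + 1/2 + 1/2 + 2/2 + 1/1 + 2/2 + 2/2 + 2/2 + 2/2 + 1/1 = 173/12; mean = 173/12 ÷ 24 = 173/288 = 0.600694… → 0.601.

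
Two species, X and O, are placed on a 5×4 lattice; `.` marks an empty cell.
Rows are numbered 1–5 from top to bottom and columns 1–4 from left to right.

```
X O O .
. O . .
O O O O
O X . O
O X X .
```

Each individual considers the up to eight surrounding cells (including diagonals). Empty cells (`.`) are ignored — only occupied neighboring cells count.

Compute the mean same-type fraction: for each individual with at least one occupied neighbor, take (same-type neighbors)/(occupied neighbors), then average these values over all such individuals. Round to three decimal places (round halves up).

0.636

(1,1)X 0/2
(1,2)O 2/3
(1,3)O 2/2
(2,2)O 5/6
(3,1)O 3/4
(3,2)O 4/5
(3,3)O 4/5
(3,4)O 2/2
(4,1)O 3/5
(4,2)X 2/7
(4,4)O 2/3
(5,1)O 1/3
(5,2)X 2/4
(5,3)X 2/3
Sum over 14 individuals: 0/2 + 2/3 + 2/2 + 5/6 + 3/4 + 4/5 + 4/5 + 2/2 + 3/5 + 2/7 + 2/3 + 1/3 + 2/4 + 2/3 = 3739/420; mean = 3739/420 ÷ 14 = 3739/5880 = 0.635884… → 0.636.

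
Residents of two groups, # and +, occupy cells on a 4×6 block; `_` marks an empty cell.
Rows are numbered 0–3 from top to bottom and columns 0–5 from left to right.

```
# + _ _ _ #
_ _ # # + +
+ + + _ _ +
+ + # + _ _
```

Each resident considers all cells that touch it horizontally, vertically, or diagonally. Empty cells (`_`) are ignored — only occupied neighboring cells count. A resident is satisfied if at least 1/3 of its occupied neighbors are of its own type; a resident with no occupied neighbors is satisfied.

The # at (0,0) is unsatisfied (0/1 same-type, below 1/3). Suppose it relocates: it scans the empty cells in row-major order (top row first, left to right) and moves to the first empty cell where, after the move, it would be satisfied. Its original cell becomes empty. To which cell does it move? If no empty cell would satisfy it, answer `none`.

(0,2)

Vacating (0,0). Empty cells in order:
  (0,2): 2/3 same-type → satisfied — stop here.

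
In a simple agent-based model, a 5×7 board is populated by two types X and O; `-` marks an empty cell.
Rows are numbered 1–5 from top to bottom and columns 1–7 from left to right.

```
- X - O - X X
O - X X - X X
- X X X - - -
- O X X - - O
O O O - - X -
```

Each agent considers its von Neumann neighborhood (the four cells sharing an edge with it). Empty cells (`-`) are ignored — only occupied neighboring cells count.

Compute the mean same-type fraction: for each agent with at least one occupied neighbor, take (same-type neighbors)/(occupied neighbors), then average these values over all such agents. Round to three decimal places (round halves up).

0.781

(1,2)X — no occupied neighbors
(1,4)O 0/1
(1,6)X 2/2
(1,7)X 2/2
(2,1)O — no occupied neighbors
(2,3)X 2/2
(2,4)X 2/3
(2,6)X 2/2
(2,7)X 2/2
(3,2)X 1/2
(3,3)X 4/4
(3,4)X 3/3
(4,2)O 1/3
(4,3)X 2/4
(4,4)X 2/2
(4,7)O — no occupied neighbors
(5,1)O 1/1
(5,2)O 3/3
(5,3)O 1/2
(5,6)X — no occupied neighbors
Sum over 16 agents: 0/1 + 2/2 + 2/2 + 2/2 + 2/3 + 2/2 + 2/2 + 1/2 + 4/4 + 3/3 + 1/3 + 2/4 + 2/2 + 1/1 + 3/3 + 1/2 = 25/2; mean = 25/2 ÷ 16 = 25/32 = 0.78125 → 0.781.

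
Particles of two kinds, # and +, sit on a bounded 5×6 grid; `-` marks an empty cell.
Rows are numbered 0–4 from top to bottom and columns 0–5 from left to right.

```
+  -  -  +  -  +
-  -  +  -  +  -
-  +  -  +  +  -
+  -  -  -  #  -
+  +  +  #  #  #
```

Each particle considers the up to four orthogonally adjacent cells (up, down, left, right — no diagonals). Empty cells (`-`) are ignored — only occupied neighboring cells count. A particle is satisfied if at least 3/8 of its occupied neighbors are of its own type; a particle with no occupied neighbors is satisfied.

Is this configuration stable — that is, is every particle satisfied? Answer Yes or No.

(0,0)+ 0/0 ok
(0,3)+ 0/0 ok
(0,5)+ 0/0 ok
(1,2)+ 0/0 ok
(1,4)+ 1/1 ok
(2,1)+ 0/0 ok
(2,3)+ 1/1 ok
(2,4)+ 2/3 ok
(3,0)+ 1/1 ok
(3,4)# 1/2 ok
(4,0)+ 2/2 ok
(4,1)+ 2/2 ok
(4,2)+ 1/2 ok
(4,3)# 1/2 ok
(4,4)# 3/3 ok
(4,5)# 1/1 ok
All meet the threshold, so the configuration is stable.

Yes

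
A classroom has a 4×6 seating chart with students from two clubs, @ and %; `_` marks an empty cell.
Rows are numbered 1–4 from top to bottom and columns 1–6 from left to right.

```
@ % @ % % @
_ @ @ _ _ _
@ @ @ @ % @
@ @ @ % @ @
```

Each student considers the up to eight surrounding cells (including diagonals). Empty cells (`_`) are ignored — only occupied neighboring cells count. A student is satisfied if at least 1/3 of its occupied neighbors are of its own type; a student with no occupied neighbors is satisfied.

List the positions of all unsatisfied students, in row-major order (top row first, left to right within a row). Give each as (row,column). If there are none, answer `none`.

Row 1: (1,1)@ 1/2 satisfied · (1,2)% 0/4 not · (1,3)@ 2/4 satisfied · (1,4)% 1/3 satisfied · (1,5)% 1/2 satisfied · (1,6)@ 0/1 not
Row 2: (2,2)@ 6/7 satisfied · (2,3)@ 5/7 satisfied
Row 3: (3,1)@ 4/4 satisfied · (3,2)@ 7/7 satisfied · (3,3)@ 6/7 satisfied · (3,4)@ 4/6 satisfied · (3,5)% 1/5 not · (3,6)@ 2/3 satisfied
Row 4: (4,1)@ 3/3 satisfied · (4,2)@ 5/5 satisfied · (4,3)@ 4/5 satisfied · (4,4)% 1/5 not · (4,5)@ 3/5 satisfied · (4,6)@ 2/3 satisfied

(1,2), (1,6), (3,5), (4,4)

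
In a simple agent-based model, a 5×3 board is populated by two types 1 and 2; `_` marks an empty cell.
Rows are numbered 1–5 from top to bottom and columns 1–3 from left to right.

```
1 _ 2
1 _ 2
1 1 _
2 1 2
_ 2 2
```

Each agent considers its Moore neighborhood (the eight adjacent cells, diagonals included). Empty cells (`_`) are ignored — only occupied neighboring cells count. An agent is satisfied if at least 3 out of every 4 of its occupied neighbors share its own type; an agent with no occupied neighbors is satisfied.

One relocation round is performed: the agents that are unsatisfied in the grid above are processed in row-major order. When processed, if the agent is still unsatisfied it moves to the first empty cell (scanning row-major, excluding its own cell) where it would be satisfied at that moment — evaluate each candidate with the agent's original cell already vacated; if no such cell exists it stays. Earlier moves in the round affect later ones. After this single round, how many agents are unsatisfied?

6

Initially unsatisfied (in order): (2,3), (3,2), (4,1), (4,2), (4,3), (5,3).
  (2,3): no empty cell satisfies it; stays.
  (3,2): no empty cell satisfies it; stays.
  (4,1): no empty cell satisfies it; stays.
  (4,2): no empty cell satisfies it; stays.
  (4,3): no empty cell satisfies it; stays.
  (5,3): no empty cell satisfies it; stays.
Resulting grid:
1 _ 2
1 _ 2
1 1 _
2 1 2
_ 2 2
Unsatisfied now: (2,3), (3,2), (4,1), (4,2), (4,3), (5,3).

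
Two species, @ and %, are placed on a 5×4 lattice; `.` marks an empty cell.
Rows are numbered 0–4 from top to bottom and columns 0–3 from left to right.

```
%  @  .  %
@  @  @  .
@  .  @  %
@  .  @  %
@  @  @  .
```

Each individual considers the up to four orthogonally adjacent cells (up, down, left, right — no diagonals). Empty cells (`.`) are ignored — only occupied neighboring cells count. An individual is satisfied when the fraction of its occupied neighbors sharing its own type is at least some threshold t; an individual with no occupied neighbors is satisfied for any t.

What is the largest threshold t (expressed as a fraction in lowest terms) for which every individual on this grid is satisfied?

(0,0)% 0/2
(0,1)@ 1/2
(0,3)% — no occupied neighbors
(1,0)@ 2/3
(1,1)@ 3/3
(1,2)@ 2/2
(2,0)@ 2/2
(2,2)@ 2/3
(2,3)% 1/2
(3,0)@ 2/2
(3,2)@ 2/3
(3,3)% 1/2
(4,0)@ 2/2
(4,1)@ 2/2
(4,2)@ 2/2
The smallest same-type fraction is 0/2 at (0,0), which reduces to 0/1. Any threshold above that leaves this individual unsatisfied.

0/1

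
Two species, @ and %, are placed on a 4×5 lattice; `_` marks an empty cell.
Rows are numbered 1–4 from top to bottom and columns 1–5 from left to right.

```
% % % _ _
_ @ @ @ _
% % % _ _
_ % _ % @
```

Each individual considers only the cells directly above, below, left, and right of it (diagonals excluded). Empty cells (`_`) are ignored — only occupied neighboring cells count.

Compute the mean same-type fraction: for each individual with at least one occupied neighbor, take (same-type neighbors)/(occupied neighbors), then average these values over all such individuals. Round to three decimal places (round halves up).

Row 1: (1,1)% 1/1 · (1,2)% 2/3 · (1,3)% 1/2
Row 2: (2,2)@ 1/3 · (2,3)@ 2/4 · (2,4)@ 1/1
Row 3: (3,1)% 1/1 · (3,2)% 3/4 · (3,3)% 1/2
Row 4: (4,2)% 1/1 · (4,4)% 0/1 · (4,5)@ 0/1
Sum over 12 individuals: 1/1 + 2/3 + 1/2 + 1/3 + 2/4 + 1/1 + 1/1 + 3/4 + 1/2 + 1/1 + 0/1 + 0/1 = 29/4; mean = 29/4 ÷ 12 = 29/48 = 0.604166… → 0.604.

0.604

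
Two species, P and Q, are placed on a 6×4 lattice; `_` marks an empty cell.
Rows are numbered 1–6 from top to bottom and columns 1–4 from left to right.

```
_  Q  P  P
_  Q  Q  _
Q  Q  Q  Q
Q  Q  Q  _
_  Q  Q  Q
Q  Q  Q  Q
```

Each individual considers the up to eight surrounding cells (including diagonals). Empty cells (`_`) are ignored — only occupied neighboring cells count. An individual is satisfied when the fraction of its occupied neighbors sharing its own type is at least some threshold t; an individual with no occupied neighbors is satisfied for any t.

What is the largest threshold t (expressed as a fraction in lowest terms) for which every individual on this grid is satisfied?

1/4

Row 1: (1,2)Q 2/3 · (1,3)P 1/4 · (1,4)P 1/2
Row 2: (2,2)Q 5/6 · (2,3)Q 5/7
Row 3: (3,1)Q 4/4 · (3,2)Q 7/7 · (3,3)Q 6/6 · (3,4)Q 3/3
Row 4: (4,1)Q 4/4 · (4,2)Q 7/7 · (4,3)Q 7/7
Row 5: (5,2)Q 7/7 · (5,3)Q 7/7 · (5,4)Q 4/4
Row 6: (6,1)Q 2/2 · (6,2)Q 4/4 · (6,3)Q 5/5 · (6,4)Q 3/3
The smallest same-type fraction is 1/4 at (1,3), which reduces to 1/4. Any threshold above that leaves this individual unsatisfied.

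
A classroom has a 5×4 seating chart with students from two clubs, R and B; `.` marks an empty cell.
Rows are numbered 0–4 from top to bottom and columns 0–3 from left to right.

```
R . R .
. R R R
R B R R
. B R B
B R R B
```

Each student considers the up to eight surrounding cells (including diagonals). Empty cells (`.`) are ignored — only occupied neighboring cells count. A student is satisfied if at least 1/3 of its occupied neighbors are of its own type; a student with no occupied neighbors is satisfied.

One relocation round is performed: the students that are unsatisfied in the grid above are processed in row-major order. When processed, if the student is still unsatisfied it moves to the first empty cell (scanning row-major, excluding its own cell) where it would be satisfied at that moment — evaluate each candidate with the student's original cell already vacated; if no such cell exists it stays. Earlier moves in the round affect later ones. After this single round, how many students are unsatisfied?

Initially unsatisfied (in order): (2,1), (3,1), (3,3).
  (2,1) → (3,0).
  (3,1): no empty cell satisfies it; stays.
  (3,3): no empty cell satisfies it; stays.
Resulting grid:
R . R .
. R R R
R . R R
B B R B
B R R B
Unsatisfied now: (3,1), (3,3).

2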